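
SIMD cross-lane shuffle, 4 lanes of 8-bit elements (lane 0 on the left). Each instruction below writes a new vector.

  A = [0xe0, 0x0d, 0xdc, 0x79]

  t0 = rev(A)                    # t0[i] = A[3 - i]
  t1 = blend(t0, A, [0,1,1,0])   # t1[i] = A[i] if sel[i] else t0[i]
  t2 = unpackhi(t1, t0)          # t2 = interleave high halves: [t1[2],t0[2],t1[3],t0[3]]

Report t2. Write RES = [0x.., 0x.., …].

t0 = [0x79, 0xdc, 0x0d, 0xe0]
t1 = [0x79, 0x0d, 0xdc, 0xe0]
t2 = [0xdc, 0x0d, 0xe0, 0xe0]

RES = [0xdc, 0x0d, 0xe0, 0xe0]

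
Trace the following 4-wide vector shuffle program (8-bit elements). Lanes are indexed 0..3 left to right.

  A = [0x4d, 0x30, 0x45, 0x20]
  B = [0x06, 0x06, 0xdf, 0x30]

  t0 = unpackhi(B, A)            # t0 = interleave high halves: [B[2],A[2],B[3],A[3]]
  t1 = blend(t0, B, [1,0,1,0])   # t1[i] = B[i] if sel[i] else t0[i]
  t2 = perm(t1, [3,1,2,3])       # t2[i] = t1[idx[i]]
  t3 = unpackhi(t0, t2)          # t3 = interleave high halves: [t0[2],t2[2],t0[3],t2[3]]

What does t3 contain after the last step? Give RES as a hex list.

t0 = [0xdf, 0x45, 0x30, 0x20]
t1 = [0x06, 0x45, 0xdf, 0x20]
t2 = [0x20, 0x45, 0xdf, 0x20]
t3 = [0x30, 0xdf, 0x20, 0x20]

RES = [0x30, 0xdf, 0x20, 0x20]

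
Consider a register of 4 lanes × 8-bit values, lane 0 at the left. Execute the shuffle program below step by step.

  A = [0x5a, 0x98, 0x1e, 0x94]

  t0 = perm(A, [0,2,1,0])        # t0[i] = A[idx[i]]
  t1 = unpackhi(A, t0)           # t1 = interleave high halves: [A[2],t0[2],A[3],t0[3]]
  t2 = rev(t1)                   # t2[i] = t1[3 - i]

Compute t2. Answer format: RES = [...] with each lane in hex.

  t0: 5a 1e 98 5a
  t1: 1e 98 94 5a
  t2: 5a 94 98 1e

RES = [ 0x5a  0x94  0x98  0x1e ]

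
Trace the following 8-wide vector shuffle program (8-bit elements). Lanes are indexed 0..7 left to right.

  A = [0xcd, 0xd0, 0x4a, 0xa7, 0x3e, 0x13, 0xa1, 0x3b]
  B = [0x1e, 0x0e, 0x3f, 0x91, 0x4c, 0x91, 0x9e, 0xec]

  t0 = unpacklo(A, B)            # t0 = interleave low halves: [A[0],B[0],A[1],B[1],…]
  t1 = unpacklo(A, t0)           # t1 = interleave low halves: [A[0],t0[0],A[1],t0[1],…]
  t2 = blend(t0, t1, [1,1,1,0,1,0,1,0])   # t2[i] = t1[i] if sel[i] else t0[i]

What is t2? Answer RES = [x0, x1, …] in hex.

RES = [ 0xcd  0xcd  0xd0  0x0e  0x4a  0x3f  0xa7  0x91 ]

  t0: cd 1e d0 0e 4a 3f a7 91
  t1: cd cd d0 1e 4a d0 a7 0e
  t2: cd cd d0 0e 4a 3f a7 91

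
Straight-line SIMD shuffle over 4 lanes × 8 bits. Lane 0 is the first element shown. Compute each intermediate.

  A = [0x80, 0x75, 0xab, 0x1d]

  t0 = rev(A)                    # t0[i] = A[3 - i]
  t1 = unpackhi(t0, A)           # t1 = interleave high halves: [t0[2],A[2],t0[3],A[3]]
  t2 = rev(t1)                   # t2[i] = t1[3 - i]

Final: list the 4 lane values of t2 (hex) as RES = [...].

RES = [ 0x1d  0x80  0xab  0x75 ]

  t0: 1d ab 75 80
  t1: 75 ab 80 1d
  t2: 1d 80 ab 75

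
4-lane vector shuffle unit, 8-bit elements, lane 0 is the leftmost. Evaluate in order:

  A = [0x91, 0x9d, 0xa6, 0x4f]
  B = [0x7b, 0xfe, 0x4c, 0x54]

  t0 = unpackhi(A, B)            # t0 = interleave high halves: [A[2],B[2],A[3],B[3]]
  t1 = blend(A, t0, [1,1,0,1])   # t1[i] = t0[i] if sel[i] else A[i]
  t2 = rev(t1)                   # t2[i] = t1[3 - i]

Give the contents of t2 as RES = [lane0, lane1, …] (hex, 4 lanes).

RES = [0x54, 0xa6, 0x4c, 0xa6]

  t0: a6 4c 4f 54
  t1: a6 4c a6 54
  t2: 54 a6 4c a6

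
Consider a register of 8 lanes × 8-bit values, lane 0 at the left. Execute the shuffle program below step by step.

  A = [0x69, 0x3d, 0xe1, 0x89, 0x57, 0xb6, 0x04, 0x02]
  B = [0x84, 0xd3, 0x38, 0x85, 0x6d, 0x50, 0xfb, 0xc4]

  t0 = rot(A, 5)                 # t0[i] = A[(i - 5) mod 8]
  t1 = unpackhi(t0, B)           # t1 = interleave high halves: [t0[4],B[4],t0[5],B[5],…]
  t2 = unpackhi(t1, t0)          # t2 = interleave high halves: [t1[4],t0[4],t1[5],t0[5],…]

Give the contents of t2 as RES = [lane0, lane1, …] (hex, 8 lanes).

t0 = [0x89, 0x57, 0xb6, 0x04, 0x02, 0x69, 0x3d, 0xe1]
t1 = [0x02, 0x6d, 0x69, 0x50, 0x3d, 0xfb, 0xe1, 0xc4]
t2 = [0x3d, 0x02, 0xfb, 0x69, 0xe1, 0x3d, 0xc4, 0xe1]

RES = [0x3d, 0x02, 0xfb, 0x69, 0xe1, 0x3d, 0xc4, 0xe1]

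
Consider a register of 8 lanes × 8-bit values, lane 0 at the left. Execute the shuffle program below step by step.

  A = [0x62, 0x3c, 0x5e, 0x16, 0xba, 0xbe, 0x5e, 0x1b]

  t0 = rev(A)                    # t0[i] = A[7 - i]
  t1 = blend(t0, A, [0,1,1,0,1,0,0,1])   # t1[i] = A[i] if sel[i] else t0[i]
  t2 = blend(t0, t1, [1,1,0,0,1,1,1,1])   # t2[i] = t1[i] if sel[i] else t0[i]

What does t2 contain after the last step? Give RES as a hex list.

→ t0 |1b|5e|be|ba|16|5e|3c|62|
→ t1 |1b|3c|5e|ba|ba|5e|3c|1b|
→ t2 |1b|3c|be|ba|ba|5e|3c|1b|

RES = [ 0x1b  0x3c  0xbe  0xba  0xba  0x5e  0x3c  0x1b ]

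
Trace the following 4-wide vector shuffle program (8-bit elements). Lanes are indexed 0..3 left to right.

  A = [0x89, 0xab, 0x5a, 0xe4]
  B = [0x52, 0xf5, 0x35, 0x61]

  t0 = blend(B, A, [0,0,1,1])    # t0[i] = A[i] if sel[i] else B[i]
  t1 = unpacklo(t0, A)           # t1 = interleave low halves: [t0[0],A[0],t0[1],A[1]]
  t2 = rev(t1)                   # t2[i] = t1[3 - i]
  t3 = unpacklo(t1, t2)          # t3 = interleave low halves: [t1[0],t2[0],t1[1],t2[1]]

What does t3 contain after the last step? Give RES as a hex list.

RES = [0x52, 0xab, 0x89, 0xf5]

  t0: 52 f5 5a e4
  t1: 52 89 f5 ab
  t2: ab f5 89 52
  t3: 52 ab 89 f5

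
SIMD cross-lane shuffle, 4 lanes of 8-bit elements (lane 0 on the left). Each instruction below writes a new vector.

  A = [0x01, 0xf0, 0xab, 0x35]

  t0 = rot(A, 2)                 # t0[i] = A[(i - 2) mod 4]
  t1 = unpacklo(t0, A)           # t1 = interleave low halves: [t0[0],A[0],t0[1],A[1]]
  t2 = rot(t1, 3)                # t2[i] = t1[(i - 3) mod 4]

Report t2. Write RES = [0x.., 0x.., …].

t0 = [0xab, 0x35, 0x01, 0xf0]
t1 = [0xab, 0x01, 0x35, 0xf0]
t2 = [0x01, 0x35, 0xf0, 0xab]

RES = [0x01, 0x35, 0xf0, 0xab]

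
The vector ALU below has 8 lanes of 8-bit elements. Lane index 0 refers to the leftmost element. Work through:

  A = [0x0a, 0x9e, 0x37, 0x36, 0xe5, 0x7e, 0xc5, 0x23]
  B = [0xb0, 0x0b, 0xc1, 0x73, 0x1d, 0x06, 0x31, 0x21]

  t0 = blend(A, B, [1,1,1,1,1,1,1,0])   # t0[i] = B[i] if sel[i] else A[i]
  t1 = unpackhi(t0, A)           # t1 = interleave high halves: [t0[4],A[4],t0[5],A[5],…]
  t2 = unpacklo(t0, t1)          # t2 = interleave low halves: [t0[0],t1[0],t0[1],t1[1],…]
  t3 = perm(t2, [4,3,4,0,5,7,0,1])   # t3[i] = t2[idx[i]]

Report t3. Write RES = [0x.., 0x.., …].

RES = [0xc1, 0xe5, 0xc1, 0xb0, 0x06, 0x7e, 0xb0, 0x1d]

t0 = [0xb0, 0x0b, 0xc1, 0x73, 0x1d, 0x06, 0x31, 0x23]
t1 = [0x1d, 0xe5, 0x06, 0x7e, 0x31, 0xc5, 0x23, 0x23]
t2 = [0xb0, 0x1d, 0x0b, 0xe5, 0xc1, 0x06, 0x73, 0x7e]
t3 = [0xc1, 0xe5, 0xc1, 0xb0, 0x06, 0x7e, 0xb0, 0x1d]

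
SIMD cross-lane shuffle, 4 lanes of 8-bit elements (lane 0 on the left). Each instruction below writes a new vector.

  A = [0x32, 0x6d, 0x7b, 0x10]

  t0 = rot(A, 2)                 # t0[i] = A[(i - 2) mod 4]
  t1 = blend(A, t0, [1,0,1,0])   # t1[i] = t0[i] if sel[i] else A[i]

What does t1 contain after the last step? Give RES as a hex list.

RES = [ 0x7b  0x6d  0x32  0x10 ]

  t0: 7b 10 32 6d
  t1: 7b 6d 32 10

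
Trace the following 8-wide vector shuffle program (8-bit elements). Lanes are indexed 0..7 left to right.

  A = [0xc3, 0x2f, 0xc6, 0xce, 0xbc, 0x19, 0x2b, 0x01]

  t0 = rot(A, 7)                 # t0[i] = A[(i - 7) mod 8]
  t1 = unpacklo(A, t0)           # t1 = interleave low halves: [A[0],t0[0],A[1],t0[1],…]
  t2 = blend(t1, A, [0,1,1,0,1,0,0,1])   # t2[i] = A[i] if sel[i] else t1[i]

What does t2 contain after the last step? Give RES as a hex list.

t0 = [0x2f, 0xc6, 0xce, 0xbc, 0x19, 0x2b, 0x01, 0xc3]
t1 = [0xc3, 0x2f, 0x2f, 0xc6, 0xc6, 0xce, 0xce, 0xbc]
t2 = [0xc3, 0x2f, 0xc6, 0xc6, 0xbc, 0xce, 0xce, 0x01]

RES = [0xc3, 0x2f, 0xc6, 0xc6, 0xbc, 0xce, 0xce, 0x01]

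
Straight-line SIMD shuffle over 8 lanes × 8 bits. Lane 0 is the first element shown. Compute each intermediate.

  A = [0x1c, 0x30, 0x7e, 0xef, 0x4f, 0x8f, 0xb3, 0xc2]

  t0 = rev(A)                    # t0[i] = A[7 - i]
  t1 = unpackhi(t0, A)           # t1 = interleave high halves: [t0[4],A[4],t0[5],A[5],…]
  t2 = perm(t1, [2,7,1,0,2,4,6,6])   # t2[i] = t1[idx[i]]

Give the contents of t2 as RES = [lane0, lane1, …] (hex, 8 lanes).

t0 = [0xc2, 0xb3, 0x8f, 0x4f, 0xef, 0x7e, 0x30, 0x1c]
t1 = [0xef, 0x4f, 0x7e, 0x8f, 0x30, 0xb3, 0x1c, 0xc2]
t2 = [0x7e, 0xc2, 0x4f, 0xef, 0x7e, 0x30, 0x1c, 0x1c]

RES = [ 0x7e  0xc2  0x4f  0xef  0x7e  0x30  0x1c  0x1c ]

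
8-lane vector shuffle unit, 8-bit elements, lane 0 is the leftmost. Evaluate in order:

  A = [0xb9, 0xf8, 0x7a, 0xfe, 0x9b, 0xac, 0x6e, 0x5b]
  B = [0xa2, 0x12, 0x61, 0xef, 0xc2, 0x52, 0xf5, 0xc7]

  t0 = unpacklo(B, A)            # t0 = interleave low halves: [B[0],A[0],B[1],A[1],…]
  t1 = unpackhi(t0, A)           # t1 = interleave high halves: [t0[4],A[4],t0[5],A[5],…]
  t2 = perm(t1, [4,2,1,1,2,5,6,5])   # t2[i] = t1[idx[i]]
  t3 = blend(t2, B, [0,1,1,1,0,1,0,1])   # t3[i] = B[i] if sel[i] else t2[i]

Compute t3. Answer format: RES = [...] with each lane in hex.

  t0: a2 b9 12 f8 61 7a ef fe
  t1: 61 9b 7a ac ef 6e fe 5b
  t2: ef 7a 9b 9b 7a 6e fe 6e
  t3: ef 12 61 ef 7a 52 fe c7

RES = [ 0xef  0x12  0x61  0xef  0x7a  0x52  0xfe  0xc7 ]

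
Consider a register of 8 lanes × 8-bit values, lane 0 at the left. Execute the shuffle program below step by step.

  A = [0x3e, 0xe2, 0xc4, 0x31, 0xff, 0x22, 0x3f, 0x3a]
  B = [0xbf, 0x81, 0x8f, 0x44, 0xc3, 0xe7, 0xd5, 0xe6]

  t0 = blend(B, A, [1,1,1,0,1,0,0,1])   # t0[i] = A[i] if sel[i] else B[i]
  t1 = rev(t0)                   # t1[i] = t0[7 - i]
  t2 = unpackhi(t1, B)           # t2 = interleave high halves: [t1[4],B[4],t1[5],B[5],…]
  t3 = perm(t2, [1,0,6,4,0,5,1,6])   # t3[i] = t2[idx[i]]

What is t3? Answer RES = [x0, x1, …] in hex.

t0 = [0x3e, 0xe2, 0xc4, 0x44, 0xff, 0xe7, 0xd5, 0x3a]
t1 = [0x3a, 0xd5, 0xe7, 0xff, 0x44, 0xc4, 0xe2, 0x3e]
t2 = [0x44, 0xc3, 0xc4, 0xe7, 0xe2, 0xd5, 0x3e, 0xe6]
t3 = [0xc3, 0x44, 0x3e, 0xe2, 0x44, 0xd5, 0xc3, 0x3e]

RES = [ 0xc3  0x44  0x3e  0xe2  0x44  0xd5  0xc3  0x3e ]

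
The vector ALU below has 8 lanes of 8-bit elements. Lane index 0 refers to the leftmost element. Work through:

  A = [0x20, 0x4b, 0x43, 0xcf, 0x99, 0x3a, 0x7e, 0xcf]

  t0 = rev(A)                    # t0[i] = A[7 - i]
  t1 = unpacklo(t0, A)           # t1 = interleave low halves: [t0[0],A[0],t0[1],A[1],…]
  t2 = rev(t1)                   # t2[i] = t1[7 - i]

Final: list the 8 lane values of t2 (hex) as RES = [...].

→ t0 |cf|7e|3a|99|cf|43|4b|20|
→ t1 |cf|20|7e|4b|3a|43|99|cf|
→ t2 |cf|99|43|3a|4b|7e|20|cf|

RES = [0xcf, 0x99, 0x43, 0x3a, 0x4b, 0x7e, 0x20, 0xcf]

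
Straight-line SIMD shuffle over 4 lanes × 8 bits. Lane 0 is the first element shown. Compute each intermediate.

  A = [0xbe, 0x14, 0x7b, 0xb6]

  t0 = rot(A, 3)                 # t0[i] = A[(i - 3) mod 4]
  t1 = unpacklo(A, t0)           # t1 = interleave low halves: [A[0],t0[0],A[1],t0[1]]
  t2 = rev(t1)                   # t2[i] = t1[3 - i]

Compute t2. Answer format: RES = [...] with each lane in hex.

t0 = [0x14, 0x7b, 0xb6, 0xbe]
t1 = [0xbe, 0x14, 0x14, 0x7b]
t2 = [0x7b, 0x14, 0x14, 0xbe]

RES = [0x7b, 0x14, 0x14, 0xbe]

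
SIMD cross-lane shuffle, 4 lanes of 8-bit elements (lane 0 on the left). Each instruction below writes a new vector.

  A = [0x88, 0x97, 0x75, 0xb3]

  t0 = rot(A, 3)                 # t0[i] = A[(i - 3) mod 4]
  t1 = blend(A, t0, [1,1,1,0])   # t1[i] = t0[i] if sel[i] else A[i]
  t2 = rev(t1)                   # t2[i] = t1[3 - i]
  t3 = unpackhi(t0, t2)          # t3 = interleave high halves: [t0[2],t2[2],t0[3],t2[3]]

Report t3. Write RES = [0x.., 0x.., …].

RES = [ 0xb3  0x75  0x88  0x97 ]

→ t0 |97|75|b3|88|
→ t1 |97|75|b3|b3|
→ t2 |b3|b3|75|97|
→ t3 |b3|75|88|97|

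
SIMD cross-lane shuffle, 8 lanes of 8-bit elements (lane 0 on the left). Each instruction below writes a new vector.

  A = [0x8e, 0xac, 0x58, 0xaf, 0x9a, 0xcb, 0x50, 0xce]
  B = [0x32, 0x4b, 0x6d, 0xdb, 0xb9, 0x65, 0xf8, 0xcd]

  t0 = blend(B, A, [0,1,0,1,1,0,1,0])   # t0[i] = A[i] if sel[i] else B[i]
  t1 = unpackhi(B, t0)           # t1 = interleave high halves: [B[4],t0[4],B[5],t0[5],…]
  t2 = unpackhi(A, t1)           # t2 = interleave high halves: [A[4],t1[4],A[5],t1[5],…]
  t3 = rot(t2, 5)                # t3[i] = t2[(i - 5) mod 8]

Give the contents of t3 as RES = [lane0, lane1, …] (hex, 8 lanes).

→ t0 |32|ac|6d|af|9a|65|50|cd|
→ t1 |b9|9a|65|65|f8|50|cd|cd|
→ t2 |9a|f8|cb|50|50|cd|ce|cd|
→ t3 |50|50|cd|ce|cd|9a|f8|cb|

RES = [ 0x50  0x50  0xcd  0xce  0xcd  0x9a  0xf8  0xcb ]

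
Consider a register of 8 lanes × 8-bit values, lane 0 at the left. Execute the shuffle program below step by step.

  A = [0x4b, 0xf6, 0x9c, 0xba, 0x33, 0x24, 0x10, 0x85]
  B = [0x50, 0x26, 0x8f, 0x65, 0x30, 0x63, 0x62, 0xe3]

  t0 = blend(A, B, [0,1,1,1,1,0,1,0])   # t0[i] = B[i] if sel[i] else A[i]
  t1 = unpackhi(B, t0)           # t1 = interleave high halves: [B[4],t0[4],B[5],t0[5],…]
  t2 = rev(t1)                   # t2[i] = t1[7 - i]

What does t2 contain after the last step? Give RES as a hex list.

  t0: 4b 26 8f 65 30 24 62 85
  t1: 30 30 63 24 62 62 e3 85
  t2: 85 e3 62 62 24 63 30 30

RES = [ 0x85  0xe3  0x62  0x62  0x24  0x63  0x30  0x30 ]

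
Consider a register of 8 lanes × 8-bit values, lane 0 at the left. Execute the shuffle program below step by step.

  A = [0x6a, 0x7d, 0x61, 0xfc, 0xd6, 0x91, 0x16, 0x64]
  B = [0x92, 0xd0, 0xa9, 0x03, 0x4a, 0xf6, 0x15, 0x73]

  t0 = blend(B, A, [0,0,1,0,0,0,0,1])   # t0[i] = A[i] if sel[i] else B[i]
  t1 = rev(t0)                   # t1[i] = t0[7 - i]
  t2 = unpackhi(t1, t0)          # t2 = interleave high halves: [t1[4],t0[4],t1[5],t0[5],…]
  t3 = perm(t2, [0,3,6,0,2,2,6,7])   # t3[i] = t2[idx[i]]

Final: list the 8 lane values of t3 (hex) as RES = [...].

RES = [ 0x03  0xf6  0x92  0x03  0x61  0x61  0x92  0x64 ]

t0 = [0x92, 0xd0, 0x61, 0x03, 0x4a, 0xf6, 0x15, 0x64]
t1 = [0x64, 0x15, 0xf6, 0x4a, 0x03, 0x61, 0xd0, 0x92]
t2 = [0x03, 0x4a, 0x61, 0xf6, 0xd0, 0x15, 0x92, 0x64]
t3 = [0x03, 0xf6, 0x92, 0x03, 0x61, 0x61, 0x92, 0x64]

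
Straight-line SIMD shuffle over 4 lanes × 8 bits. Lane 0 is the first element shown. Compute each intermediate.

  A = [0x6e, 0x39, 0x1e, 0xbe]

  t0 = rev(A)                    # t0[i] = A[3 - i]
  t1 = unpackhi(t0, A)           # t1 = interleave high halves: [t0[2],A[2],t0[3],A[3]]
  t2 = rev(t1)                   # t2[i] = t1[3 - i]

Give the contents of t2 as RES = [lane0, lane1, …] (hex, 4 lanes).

RES = [ 0xbe  0x6e  0x1e  0x39 ]

→ t0 |be|1e|39|6e|
→ t1 |39|1e|6e|be|
→ t2 |be|6e|1e|39|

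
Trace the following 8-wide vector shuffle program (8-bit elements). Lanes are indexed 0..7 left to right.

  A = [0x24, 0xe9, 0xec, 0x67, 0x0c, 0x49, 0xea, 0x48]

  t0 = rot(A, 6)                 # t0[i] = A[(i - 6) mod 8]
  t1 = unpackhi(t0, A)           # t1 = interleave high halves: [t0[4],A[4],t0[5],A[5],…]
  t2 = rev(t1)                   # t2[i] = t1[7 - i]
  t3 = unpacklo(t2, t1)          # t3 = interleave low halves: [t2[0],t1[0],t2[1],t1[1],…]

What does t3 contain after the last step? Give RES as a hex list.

RES = [ 0x48  0xea  0xe9  0x0c  0xea  0x48  0x24  0x49 ]

  t0: ec 67 0c 49 ea 48 24 e9
  t1: ea 0c 48 49 24 ea e9 48
  t2: 48 e9 ea 24 49 48 0c ea
  t3: 48 ea e9 0c ea 48 24 49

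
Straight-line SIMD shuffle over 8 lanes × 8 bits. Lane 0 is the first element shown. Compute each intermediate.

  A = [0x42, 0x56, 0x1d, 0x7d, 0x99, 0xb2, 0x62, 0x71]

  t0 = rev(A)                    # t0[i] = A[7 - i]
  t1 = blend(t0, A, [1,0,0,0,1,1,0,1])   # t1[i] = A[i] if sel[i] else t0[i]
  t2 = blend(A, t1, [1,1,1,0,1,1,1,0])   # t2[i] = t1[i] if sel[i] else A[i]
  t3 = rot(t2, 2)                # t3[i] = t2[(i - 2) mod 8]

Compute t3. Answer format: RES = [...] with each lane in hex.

  t0: 71 62 b2 99 7d 1d 56 42
  t1: 42 62 b2 99 99 b2 56 71
  t2: 42 62 b2 7d 99 b2 56 71
  t3: 56 71 42 62 b2 7d 99 b2

RES = [0x56, 0x71, 0x42, 0x62, 0xb2, 0x7d, 0x99, 0xb2]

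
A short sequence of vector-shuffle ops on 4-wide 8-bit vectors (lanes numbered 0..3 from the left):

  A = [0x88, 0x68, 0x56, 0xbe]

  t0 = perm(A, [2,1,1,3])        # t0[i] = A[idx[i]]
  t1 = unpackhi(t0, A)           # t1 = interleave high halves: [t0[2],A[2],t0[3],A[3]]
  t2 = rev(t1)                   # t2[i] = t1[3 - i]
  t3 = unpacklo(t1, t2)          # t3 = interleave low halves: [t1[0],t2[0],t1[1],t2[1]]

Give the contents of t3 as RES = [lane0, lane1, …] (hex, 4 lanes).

→ t0 |56|68|68|be|
→ t1 |68|56|be|be|
→ t2 |be|be|56|68|
→ t3 |68|be|56|be|

RES = [ 0x68  0xbe  0x56  0xbe ]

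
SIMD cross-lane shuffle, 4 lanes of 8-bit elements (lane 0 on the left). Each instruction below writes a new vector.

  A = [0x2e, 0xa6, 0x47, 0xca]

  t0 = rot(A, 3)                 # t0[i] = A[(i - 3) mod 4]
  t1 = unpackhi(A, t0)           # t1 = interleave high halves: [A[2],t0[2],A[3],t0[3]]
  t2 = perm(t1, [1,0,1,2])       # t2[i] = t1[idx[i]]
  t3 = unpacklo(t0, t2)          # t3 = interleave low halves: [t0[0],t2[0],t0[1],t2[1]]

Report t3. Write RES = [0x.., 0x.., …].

RES = [0xa6, 0xca, 0x47, 0x47]

  t0: a6 47 ca 2e
  t1: 47 ca ca 2e
  t2: ca 47 ca ca
  t3: a6 ca 47 47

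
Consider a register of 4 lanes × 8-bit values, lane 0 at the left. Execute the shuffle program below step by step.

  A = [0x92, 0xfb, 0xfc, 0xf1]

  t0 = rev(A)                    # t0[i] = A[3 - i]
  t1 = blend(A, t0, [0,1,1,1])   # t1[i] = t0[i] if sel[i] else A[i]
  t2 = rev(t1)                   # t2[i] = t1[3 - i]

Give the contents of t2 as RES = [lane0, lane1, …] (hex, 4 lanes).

RES = [ 0x92  0xfb  0xfc  0x92 ]

t0 = [0xf1, 0xfc, 0xfb, 0x92]
t1 = [0x92, 0xfc, 0xfb, 0x92]
t2 = [0x92, 0xfb, 0xfc, 0x92]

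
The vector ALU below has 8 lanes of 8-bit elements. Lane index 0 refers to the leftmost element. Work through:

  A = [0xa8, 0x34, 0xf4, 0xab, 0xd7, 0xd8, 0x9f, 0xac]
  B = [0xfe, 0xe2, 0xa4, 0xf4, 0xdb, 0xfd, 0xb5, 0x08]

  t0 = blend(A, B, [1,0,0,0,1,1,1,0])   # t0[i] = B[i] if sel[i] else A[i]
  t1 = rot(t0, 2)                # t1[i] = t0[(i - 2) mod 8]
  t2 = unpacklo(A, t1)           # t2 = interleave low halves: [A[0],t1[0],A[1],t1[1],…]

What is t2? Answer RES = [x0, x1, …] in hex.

RES = [0xa8, 0xb5, 0x34, 0xac, 0xf4, 0xfe, 0xab, 0x34]

  t0: fe 34 f4 ab db fd b5 ac
  t1: b5 ac fe 34 f4 ab db fd
  t2: a8 b5 34 ac f4 fe ab 34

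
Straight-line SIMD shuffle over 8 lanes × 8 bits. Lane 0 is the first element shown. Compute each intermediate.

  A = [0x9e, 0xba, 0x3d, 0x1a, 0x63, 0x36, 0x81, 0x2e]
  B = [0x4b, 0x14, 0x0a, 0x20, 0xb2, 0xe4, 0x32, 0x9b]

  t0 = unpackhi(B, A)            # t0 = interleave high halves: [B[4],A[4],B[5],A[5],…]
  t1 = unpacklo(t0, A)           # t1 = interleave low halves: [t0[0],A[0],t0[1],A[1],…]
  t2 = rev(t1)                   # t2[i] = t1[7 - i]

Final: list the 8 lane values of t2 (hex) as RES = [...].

  t0: b2 63 e4 36 32 81 9b 2e
  t1: b2 9e 63 ba e4 3d 36 1a
  t2: 1a 36 3d e4 ba 63 9e b2

RES = [0x1a, 0x36, 0x3d, 0xe4, 0xba, 0x63, 0x9e, 0xb2]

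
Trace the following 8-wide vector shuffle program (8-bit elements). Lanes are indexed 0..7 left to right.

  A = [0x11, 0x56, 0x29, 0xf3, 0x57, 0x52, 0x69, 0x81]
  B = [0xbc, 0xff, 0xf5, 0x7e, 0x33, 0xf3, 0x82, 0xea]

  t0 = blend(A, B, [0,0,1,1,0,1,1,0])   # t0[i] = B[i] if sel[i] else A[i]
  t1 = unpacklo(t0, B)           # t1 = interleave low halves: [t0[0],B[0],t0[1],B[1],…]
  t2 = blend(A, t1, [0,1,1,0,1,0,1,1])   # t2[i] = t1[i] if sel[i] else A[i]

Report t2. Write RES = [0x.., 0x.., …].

RES = [ 0x11  0xbc  0x56  0xf3  0xf5  0x52  0x7e  0x7e ]

t0 = [0x11, 0x56, 0xf5, 0x7e, 0x57, 0xf3, 0x82, 0x81]
t1 = [0x11, 0xbc, 0x56, 0xff, 0xf5, 0xf5, 0x7e, 0x7e]
t2 = [0x11, 0xbc, 0x56, 0xf3, 0xf5, 0x52, 0x7e, 0x7e]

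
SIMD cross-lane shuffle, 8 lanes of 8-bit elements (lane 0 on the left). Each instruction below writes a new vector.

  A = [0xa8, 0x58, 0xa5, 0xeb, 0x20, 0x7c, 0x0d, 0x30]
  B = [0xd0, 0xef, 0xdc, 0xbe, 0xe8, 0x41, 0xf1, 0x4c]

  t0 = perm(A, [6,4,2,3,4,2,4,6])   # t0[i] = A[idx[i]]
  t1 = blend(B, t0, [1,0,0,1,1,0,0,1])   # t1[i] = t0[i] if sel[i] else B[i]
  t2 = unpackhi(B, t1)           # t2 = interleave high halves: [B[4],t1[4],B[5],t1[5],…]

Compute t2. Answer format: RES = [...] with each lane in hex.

  t0: 0d 20 a5 eb 20 a5 20 0d
  t1: 0d ef dc eb 20 41 f1 0d
  t2: e8 20 41 41 f1 f1 4c 0d

RES = [ 0xe8  0x20  0x41  0x41  0xf1  0xf1  0x4c  0x0d ]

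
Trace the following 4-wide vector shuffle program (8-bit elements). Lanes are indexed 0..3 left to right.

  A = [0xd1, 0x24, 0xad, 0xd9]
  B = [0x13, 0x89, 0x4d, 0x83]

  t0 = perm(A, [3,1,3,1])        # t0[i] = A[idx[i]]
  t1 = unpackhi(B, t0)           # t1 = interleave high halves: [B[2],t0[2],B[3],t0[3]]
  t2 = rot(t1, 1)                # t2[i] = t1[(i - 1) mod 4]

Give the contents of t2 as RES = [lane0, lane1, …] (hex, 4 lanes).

t0 = [0xd9, 0x24, 0xd9, 0x24]
t1 = [0x4d, 0xd9, 0x83, 0x24]
t2 = [0x24, 0x4d, 0xd9, 0x83]

RES = [0x24, 0x4d, 0xd9, 0x83]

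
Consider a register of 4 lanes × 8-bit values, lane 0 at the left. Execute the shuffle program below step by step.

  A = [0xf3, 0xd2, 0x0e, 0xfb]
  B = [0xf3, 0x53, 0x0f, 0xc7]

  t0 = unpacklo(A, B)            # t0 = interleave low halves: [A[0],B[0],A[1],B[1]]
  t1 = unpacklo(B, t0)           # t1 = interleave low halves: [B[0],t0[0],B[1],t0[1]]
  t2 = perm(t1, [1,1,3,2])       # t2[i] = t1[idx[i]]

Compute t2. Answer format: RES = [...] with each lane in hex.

  t0: f3 f3 d2 53
  t1: f3 f3 53 f3
  t2: f3 f3 f3 53

RES = [0xf3, 0xf3, 0xf3, 0x53]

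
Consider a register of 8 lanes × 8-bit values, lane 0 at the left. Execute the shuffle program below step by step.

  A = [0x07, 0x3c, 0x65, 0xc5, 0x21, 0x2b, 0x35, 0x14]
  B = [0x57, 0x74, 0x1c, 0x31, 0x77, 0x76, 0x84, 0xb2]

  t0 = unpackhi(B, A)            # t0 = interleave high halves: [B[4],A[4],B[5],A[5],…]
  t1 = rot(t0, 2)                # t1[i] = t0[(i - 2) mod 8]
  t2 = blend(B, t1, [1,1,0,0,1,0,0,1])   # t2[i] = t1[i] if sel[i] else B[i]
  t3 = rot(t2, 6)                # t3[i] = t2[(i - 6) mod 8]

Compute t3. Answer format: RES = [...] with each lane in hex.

t0 = [0x77, 0x21, 0x76, 0x2b, 0x84, 0x35, 0xb2, 0x14]
t1 = [0xb2, 0x14, 0x77, 0x21, 0x76, 0x2b, 0x84, 0x35]
t2 = [0xb2, 0x14, 0x1c, 0x31, 0x76, 0x76, 0x84, 0x35]
t3 = [0x1c, 0x31, 0x76, 0x76, 0x84, 0x35, 0xb2, 0x14]

RES = [ 0x1c  0x31  0x76  0x76  0x84  0x35  0xb2  0x14 ]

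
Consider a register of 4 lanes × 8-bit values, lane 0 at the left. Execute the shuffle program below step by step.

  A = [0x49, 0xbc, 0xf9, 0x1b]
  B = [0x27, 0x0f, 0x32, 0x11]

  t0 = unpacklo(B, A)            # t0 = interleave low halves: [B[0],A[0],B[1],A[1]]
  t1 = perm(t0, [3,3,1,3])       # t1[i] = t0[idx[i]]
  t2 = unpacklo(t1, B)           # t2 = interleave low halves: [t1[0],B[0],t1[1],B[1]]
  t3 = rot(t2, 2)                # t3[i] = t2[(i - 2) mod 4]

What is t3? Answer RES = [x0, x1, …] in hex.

t0 = [0x27, 0x49, 0x0f, 0xbc]
t1 = [0xbc, 0xbc, 0x49, 0xbc]
t2 = [0xbc, 0x27, 0xbc, 0x0f]
t3 = [0xbc, 0x0f, 0xbc, 0x27]

RES = [ 0xbc  0x0f  0xbc  0x27 ]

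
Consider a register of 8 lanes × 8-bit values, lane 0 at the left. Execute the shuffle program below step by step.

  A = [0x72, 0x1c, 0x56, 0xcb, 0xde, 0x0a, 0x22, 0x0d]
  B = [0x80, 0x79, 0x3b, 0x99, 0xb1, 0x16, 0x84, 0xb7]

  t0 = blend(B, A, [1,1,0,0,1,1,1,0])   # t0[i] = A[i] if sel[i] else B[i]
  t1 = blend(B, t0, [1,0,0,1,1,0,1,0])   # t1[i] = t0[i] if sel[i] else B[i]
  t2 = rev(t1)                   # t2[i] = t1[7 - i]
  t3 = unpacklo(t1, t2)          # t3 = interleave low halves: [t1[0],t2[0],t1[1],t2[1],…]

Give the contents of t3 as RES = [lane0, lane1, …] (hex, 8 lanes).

RES = [ 0x72  0xb7  0x79  0x22  0x3b  0x16  0x99  0xde ]

t0 = [0x72, 0x1c, 0x3b, 0x99, 0xde, 0x0a, 0x22, 0xb7]
t1 = [0x72, 0x79, 0x3b, 0x99, 0xde, 0x16, 0x22, 0xb7]
t2 = [0xb7, 0x22, 0x16, 0xde, 0x99, 0x3b, 0x79, 0x72]
t3 = [0x72, 0xb7, 0x79, 0x22, 0x3b, 0x16, 0x99, 0xde]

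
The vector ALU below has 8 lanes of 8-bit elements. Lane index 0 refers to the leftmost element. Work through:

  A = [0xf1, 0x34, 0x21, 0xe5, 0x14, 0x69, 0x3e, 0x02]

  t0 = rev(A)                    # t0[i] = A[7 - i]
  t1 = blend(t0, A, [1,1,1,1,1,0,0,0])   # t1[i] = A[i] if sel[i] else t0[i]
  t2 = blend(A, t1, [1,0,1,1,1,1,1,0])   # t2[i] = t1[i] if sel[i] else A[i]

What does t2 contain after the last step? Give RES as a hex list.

RES = [ 0xf1  0x34  0x21  0xe5  0x14  0x21  0x34  0x02 ]

→ t0 |02|3e|69|14|e5|21|34|f1|
→ t1 |f1|34|21|e5|14|21|34|f1|
→ t2 |f1|34|21|e5|14|21|34|02|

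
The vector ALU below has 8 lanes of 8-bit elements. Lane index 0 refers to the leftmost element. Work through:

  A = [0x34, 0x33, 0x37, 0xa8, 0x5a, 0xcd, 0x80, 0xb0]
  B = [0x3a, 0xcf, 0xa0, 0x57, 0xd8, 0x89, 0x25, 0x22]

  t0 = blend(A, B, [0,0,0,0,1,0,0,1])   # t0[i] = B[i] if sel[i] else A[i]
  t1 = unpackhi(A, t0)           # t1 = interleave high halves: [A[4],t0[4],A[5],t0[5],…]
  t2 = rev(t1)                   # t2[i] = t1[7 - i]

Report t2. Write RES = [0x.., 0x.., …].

RES = [0x22, 0xb0, 0x80, 0x80, 0xcd, 0xcd, 0xd8, 0x5a]

  t0: 34 33 37 a8 d8 cd 80 22
  t1: 5a d8 cd cd 80 80 b0 22
  t2: 22 b0 80 80 cd cd d8 5a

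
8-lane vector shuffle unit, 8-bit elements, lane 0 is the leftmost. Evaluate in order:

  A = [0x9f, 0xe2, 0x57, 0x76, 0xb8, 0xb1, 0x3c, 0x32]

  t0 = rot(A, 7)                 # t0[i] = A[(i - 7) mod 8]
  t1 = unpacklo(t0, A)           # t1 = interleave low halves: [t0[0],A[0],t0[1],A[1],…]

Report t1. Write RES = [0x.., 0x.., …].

RES = [0xe2, 0x9f, 0x57, 0xe2, 0x76, 0x57, 0xb8, 0x76]

→ t0 |e2|57|76|b8|b1|3c|32|9f|
→ t1 |e2|9f|57|e2|76|57|b8|76|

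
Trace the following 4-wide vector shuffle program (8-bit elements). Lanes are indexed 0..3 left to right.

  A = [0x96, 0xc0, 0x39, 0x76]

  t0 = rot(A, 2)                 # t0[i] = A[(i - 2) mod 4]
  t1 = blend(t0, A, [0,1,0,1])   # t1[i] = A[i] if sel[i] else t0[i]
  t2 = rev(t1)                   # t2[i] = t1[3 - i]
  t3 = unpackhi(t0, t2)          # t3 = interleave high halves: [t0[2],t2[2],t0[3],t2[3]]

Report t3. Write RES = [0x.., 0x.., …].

  t0: 39 76 96 c0
  t1: 39 c0 96 76
  t2: 76 96 c0 39
  t3: 96 c0 c0 39

RES = [ 0x96  0xc0  0xc0  0x39 ]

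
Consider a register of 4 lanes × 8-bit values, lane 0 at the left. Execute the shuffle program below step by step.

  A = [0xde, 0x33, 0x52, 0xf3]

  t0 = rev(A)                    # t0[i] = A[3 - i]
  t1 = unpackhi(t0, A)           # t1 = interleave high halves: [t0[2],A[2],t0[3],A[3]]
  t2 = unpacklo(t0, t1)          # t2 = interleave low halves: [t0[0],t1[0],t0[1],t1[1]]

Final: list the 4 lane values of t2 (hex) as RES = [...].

  t0: f3 52 33 de
  t1: 33 52 de f3
  t2: f3 33 52 52

RES = [ 0xf3  0x33  0x52  0x52 ]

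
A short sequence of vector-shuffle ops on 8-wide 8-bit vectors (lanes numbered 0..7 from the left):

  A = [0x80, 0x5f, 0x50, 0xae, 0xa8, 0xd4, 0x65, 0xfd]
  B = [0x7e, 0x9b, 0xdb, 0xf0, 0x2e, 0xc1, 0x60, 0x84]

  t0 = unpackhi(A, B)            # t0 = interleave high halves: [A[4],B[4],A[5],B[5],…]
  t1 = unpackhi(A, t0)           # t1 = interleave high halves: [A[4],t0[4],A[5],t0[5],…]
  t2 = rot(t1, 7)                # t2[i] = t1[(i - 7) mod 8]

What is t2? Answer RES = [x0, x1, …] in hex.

→ t0 |a8|2e|d4|c1|65|60|fd|84|
→ t1 |a8|65|d4|60|65|fd|fd|84|
→ t2 |65|d4|60|65|fd|fd|84|a8|

RES = [0x65, 0xd4, 0x60, 0x65, 0xfd, 0xfd, 0x84, 0xa8]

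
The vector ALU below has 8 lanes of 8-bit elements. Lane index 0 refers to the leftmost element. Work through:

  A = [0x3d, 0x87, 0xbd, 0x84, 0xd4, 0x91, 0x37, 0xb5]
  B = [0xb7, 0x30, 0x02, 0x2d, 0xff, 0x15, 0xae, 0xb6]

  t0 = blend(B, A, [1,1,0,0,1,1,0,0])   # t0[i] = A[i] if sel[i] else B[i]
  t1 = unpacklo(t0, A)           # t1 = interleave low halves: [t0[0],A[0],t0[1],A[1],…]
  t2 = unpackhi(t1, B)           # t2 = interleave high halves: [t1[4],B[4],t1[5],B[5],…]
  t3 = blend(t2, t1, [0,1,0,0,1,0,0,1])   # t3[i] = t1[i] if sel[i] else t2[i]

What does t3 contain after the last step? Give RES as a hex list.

t0 = [0x3d, 0x87, 0x02, 0x2d, 0xd4, 0x91, 0xae, 0xb6]
t1 = [0x3d, 0x3d, 0x87, 0x87, 0x02, 0xbd, 0x2d, 0x84]
t2 = [0x02, 0xff, 0xbd, 0x15, 0x2d, 0xae, 0x84, 0xb6]
t3 = [0x02, 0x3d, 0xbd, 0x15, 0x02, 0xae, 0x84, 0x84]

RES = [0x02, 0x3d, 0xbd, 0x15, 0x02, 0xae, 0x84, 0x84]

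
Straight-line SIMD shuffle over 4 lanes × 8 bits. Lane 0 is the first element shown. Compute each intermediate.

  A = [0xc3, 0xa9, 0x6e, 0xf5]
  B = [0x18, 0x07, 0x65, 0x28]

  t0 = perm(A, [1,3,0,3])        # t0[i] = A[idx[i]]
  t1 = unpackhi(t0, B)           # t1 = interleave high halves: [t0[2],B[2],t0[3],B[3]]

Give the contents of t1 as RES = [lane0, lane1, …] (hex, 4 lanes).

RES = [0xc3, 0x65, 0xf5, 0x28]

  t0: a9 f5 c3 f5
  t1: c3 65 f5 28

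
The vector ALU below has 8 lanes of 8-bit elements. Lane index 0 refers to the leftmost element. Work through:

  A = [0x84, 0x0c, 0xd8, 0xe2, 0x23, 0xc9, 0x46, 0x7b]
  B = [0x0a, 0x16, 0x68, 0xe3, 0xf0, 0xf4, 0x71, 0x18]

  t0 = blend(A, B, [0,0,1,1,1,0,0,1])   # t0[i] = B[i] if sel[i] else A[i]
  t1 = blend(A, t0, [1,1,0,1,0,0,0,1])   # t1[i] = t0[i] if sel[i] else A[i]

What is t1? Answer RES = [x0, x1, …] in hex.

RES = [ 0x84  0x0c  0xd8  0xe3  0x23  0xc9  0x46  0x18 ]

t0 = [0x84, 0x0c, 0x68, 0xe3, 0xf0, 0xc9, 0x46, 0x18]
t1 = [0x84, 0x0c, 0xd8, 0xe3, 0x23, 0xc9, 0x46, 0x18]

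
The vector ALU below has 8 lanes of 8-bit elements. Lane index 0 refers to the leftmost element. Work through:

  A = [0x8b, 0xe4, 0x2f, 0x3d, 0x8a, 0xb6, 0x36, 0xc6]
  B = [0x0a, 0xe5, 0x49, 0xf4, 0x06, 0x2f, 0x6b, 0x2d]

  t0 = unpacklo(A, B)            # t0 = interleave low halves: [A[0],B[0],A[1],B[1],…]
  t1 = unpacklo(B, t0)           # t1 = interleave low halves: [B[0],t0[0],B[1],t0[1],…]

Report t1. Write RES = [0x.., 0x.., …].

t0 = [0x8b, 0x0a, 0xe4, 0xe5, 0x2f, 0x49, 0x3d, 0xf4]
t1 = [0x0a, 0x8b, 0xe5, 0x0a, 0x49, 0xe4, 0xf4, 0xe5]

RES = [ 0x0a  0x8b  0xe5  0x0a  0x49  0xe4  0xf4  0xe5 ]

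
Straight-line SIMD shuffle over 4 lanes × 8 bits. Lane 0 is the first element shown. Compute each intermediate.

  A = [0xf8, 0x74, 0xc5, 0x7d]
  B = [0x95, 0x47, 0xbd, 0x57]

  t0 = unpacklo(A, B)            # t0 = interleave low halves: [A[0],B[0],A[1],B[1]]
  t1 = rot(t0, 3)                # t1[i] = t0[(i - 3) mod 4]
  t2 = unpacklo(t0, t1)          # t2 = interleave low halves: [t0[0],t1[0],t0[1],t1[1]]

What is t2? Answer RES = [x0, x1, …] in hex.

→ t0 |f8|95|74|47|
→ t1 |95|74|47|f8|
→ t2 |f8|95|95|74|

RES = [0xf8, 0x95, 0x95, 0x74]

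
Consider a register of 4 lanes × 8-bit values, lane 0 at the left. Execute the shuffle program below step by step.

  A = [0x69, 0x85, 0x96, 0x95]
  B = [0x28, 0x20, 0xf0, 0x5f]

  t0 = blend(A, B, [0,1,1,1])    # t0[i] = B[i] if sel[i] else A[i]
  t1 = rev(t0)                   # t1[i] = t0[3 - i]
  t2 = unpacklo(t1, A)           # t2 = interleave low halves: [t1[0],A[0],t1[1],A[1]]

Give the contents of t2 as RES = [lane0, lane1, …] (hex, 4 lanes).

t0 = [0x69, 0x20, 0xf0, 0x5f]
t1 = [0x5f, 0xf0, 0x20, 0x69]
t2 = [0x5f, 0x69, 0xf0, 0x85]

RES = [ 0x5f  0x69  0xf0  0x85 ]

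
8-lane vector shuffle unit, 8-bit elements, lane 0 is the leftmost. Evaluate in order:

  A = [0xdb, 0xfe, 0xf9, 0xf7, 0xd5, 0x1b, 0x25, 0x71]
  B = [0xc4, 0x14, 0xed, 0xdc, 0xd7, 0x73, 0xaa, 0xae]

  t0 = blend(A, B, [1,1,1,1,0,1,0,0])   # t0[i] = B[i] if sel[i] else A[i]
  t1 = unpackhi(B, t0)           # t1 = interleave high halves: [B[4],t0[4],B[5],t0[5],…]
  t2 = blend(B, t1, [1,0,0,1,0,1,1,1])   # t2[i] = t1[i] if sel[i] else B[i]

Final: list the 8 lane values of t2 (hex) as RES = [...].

RES = [ 0xd7  0x14  0xed  0x73  0xd7  0x25  0xae  0x71 ]

  t0: c4 14 ed dc d5 73 25 71
  t1: d7 d5 73 73 aa 25 ae 71
  t2: d7 14 ed 73 d7 25 ae 71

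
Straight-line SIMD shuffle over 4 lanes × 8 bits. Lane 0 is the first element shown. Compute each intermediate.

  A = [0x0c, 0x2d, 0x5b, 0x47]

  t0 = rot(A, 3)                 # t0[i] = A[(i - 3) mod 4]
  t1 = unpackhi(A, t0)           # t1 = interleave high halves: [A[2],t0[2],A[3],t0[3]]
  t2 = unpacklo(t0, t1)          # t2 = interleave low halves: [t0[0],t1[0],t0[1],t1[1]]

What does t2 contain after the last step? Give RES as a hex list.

  t0: 2d 5b 47 0c
  t1: 5b 47 47 0c
  t2: 2d 5b 5b 47

RES = [0x2d, 0x5b, 0x5b, 0x47]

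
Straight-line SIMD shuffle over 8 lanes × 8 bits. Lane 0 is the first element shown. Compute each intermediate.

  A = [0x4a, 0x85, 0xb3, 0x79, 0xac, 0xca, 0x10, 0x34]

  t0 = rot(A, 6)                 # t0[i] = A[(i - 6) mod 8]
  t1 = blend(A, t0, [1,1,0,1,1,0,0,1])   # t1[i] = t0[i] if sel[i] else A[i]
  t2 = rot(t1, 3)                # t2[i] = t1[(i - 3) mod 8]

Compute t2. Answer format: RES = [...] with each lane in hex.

t0 = [0xb3, 0x79, 0xac, 0xca, 0x10, 0x34, 0x4a, 0x85]
t1 = [0xb3, 0x79, 0xb3, 0xca, 0x10, 0xca, 0x10, 0x85]
t2 = [0xca, 0x10, 0x85, 0xb3, 0x79, 0xb3, 0xca, 0x10]

RES = [0xca, 0x10, 0x85, 0xb3, 0x79, 0xb3, 0xca, 0x10]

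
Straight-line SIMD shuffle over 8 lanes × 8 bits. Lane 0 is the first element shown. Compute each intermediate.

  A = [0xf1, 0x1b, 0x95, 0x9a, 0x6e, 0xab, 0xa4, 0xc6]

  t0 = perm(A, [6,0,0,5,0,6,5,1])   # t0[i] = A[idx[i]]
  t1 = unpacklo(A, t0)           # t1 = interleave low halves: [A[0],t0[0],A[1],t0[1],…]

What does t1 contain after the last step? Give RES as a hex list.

RES = [0xf1, 0xa4, 0x1b, 0xf1, 0x95, 0xf1, 0x9a, 0xab]

→ t0 |a4|f1|f1|ab|f1|a4|ab|1b|
→ t1 |f1|a4|1b|f1|95|f1|9a|ab|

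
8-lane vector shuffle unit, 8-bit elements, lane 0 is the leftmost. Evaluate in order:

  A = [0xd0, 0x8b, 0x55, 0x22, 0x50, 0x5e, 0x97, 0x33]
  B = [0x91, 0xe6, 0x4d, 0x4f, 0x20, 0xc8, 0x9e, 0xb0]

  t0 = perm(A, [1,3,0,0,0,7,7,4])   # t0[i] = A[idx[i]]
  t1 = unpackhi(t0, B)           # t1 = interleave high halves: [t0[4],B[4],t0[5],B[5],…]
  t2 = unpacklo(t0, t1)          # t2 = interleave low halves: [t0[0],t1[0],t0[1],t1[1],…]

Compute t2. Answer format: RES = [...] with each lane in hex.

t0 = [0x8b, 0x22, 0xd0, 0xd0, 0xd0, 0x33, 0x33, 0x50]
t1 = [0xd0, 0x20, 0x33, 0xc8, 0x33, 0x9e, 0x50, 0xb0]
t2 = [0x8b, 0xd0, 0x22, 0x20, 0xd0, 0x33, 0xd0, 0xc8]

RES = [0x8b, 0xd0, 0x22, 0x20, 0xd0, 0x33, 0xd0, 0xc8]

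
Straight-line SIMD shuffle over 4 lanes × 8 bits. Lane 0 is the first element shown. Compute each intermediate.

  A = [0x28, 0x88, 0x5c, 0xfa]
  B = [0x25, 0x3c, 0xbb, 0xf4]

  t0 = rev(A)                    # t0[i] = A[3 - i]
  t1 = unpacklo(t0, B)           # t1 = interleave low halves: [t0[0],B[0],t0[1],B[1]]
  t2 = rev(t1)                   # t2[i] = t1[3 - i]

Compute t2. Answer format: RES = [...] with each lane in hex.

RES = [ 0x3c  0x5c  0x25  0xfa ]

t0 = [0xfa, 0x5c, 0x88, 0x28]
t1 = [0xfa, 0x25, 0x5c, 0x3c]
t2 = [0x3c, 0x5c, 0x25, 0xfa]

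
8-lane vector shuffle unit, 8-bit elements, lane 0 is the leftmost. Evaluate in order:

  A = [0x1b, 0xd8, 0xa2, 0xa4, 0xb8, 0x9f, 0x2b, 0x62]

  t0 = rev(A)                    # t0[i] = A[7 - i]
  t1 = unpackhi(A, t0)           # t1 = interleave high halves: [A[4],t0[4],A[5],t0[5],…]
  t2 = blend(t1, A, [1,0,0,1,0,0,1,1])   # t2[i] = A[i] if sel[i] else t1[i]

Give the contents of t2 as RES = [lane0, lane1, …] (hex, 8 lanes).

  t0: 62 2b 9f b8 a4 a2 d8 1b
  t1: b8 a4 9f a2 2b d8 62 1b
  t2: 1b a4 9f a4 2b d8 2b 62

RES = [0x1b, 0xa4, 0x9f, 0xa4, 0x2b, 0xd8, 0x2b, 0x62]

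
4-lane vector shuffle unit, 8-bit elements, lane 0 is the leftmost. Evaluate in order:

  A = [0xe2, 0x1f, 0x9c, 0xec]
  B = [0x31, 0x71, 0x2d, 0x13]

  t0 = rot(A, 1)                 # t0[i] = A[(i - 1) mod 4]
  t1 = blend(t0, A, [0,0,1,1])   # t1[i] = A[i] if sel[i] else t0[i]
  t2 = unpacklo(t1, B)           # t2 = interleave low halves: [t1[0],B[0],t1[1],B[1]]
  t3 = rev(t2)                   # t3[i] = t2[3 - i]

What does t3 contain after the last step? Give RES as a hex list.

RES = [ 0x71  0xe2  0x31  0xec ]

  t0: ec e2 1f 9c
  t1: ec e2 9c ec
  t2: ec 31 e2 71
  t3: 71 e2 31 ec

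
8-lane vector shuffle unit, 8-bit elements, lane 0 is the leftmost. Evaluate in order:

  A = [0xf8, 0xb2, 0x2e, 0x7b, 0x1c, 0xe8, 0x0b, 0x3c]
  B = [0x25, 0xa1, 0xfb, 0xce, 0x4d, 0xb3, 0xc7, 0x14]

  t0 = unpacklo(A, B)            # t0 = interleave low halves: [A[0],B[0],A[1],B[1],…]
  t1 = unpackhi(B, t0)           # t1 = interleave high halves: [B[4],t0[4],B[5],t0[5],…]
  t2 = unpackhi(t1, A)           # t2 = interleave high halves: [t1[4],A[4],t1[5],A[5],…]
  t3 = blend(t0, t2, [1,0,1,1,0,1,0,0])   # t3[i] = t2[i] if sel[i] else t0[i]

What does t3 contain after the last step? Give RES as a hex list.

RES = [ 0xc7  0x25  0x7b  0xe8  0x2e  0x0b  0x7b  0xce ]

  t0: f8 25 b2 a1 2e fb 7b ce
  t1: 4d 2e b3 fb c7 7b 14 ce
  t2: c7 1c 7b e8 14 0b ce 3c
  t3: c7 25 7b e8 2e 0b 7b ce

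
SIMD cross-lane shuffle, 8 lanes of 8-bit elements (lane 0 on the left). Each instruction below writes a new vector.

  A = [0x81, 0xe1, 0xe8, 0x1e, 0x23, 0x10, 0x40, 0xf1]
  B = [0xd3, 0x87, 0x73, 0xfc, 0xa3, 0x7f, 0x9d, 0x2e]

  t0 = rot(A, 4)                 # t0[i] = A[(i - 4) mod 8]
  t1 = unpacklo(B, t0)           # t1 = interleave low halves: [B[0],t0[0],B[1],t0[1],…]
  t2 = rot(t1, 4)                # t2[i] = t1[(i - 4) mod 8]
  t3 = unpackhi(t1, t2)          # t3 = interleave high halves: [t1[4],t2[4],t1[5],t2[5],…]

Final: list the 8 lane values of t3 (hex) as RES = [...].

RES = [ 0x73  0xd3  0x40  0x23  0xfc  0x87  0xf1  0x10 ]

t0 = [0x23, 0x10, 0x40, 0xf1, 0x81, 0xe1, 0xe8, 0x1e]
t1 = [0xd3, 0x23, 0x87, 0x10, 0x73, 0x40, 0xfc, 0xf1]
t2 = [0x73, 0x40, 0xfc, 0xf1, 0xd3, 0x23, 0x87, 0x10]
t3 = [0x73, 0xd3, 0x40, 0x23, 0xfc, 0x87, 0xf1, 0x10]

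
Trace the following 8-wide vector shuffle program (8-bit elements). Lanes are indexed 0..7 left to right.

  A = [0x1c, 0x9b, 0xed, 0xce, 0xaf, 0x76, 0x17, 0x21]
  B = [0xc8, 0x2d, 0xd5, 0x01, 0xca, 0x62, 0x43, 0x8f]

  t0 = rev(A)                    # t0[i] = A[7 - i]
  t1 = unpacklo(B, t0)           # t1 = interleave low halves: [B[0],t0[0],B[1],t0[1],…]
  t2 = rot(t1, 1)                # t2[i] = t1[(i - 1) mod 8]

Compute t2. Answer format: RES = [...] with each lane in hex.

t0 = [0x21, 0x17, 0x76, 0xaf, 0xce, 0xed, 0x9b, 0x1c]
t1 = [0xc8, 0x21, 0x2d, 0x17, 0xd5, 0x76, 0x01, 0xaf]
t2 = [0xaf, 0xc8, 0x21, 0x2d, 0x17, 0xd5, 0x76, 0x01]

RES = [0xaf, 0xc8, 0x21, 0x2d, 0x17, 0xd5, 0x76, 0x01]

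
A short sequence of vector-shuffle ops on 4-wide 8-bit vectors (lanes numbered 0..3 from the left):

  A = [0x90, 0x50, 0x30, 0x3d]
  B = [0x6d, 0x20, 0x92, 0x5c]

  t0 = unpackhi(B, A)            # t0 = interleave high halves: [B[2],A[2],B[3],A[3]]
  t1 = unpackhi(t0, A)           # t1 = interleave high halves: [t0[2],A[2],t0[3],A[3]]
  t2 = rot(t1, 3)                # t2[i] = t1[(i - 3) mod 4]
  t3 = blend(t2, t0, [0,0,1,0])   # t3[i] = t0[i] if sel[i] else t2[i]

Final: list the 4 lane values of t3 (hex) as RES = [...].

RES = [0x30, 0x3d, 0x5c, 0x5c]

t0 = [0x92, 0x30, 0x5c, 0x3d]
t1 = [0x5c, 0x30, 0x3d, 0x3d]
t2 = [0x30, 0x3d, 0x3d, 0x5c]
t3 = [0x30, 0x3d, 0x5c, 0x5c]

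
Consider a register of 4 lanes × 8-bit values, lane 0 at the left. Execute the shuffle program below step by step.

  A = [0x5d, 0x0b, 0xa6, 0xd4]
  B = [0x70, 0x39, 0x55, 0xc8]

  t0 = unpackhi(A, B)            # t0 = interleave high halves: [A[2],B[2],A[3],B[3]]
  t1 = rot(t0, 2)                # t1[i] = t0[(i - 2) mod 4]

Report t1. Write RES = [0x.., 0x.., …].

→ t0 |a6|55|d4|c8|
→ t1 |d4|c8|a6|55|

RES = [ 0xd4  0xc8  0xa6  0x55 ]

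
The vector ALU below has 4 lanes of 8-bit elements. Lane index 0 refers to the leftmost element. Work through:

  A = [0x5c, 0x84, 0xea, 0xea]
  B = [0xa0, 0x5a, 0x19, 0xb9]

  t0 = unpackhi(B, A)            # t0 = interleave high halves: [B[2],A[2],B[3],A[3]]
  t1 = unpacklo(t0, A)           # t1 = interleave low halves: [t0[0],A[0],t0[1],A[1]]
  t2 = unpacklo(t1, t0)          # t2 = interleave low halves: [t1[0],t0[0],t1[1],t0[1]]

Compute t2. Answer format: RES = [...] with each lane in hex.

t0 = [0x19, 0xea, 0xb9, 0xea]
t1 = [0x19, 0x5c, 0xea, 0x84]
t2 = [0x19, 0x19, 0x5c, 0xea]

RES = [ 0x19  0x19  0x5c  0xea ]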